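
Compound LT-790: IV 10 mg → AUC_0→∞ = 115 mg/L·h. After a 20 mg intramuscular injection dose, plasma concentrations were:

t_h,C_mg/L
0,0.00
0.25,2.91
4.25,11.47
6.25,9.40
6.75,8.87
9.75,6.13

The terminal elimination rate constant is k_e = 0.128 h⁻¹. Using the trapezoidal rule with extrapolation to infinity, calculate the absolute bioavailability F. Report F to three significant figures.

Trapezoidal AUC_0→9.75 (intramuscular injection):
  [0→0.25]: (0.00+2.91)/2 × 0.25 = 0.36375
  [0.25→4.25]: (2.91+11.47)/2 × 4 = 28.76
  [4.25→6.25]: (11.47+9.40)/2 × 2 = 20.87
  [6.25→6.75]: (9.40+8.87)/2 × 0.5 = 4.5675
  [6.75→9.75]: (8.87+6.13)/2 × 3 = 22.5
  Sum = 77.06125 mg/L·h
Tail: C_last/k_e = 6.13/0.128 = 47.891
AUC_0→∞ (intramuscular injection) = 77.06125 + 47.891 = 124.95225 mg/L·h
F = (AUC_ev/D_ev)/(AUC_iv/D_iv) = (124.95225/20)/(115/10) = 6.2476125/11.5 = 0.5433

F = 0.543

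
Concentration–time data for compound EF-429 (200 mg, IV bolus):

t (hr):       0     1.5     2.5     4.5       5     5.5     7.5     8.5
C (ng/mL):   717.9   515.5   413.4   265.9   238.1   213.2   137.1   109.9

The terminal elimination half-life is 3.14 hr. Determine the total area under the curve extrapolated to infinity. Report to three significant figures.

AUC = 3280 ng/mL·hr

Trapezoidal AUC_0→8.5:
  [0→1.5]: (717.9+515.5)/2 × 1.5 = 925.05
  [1.5→2.5]: (515.5+413.4)/2 × 1 = 464.45
  [2.5→4.5]: (413.4+265.9)/2 × 2 = 679.3
  [4.5→5]: (265.9+238.1)/2 × 0.5 = 126.0
  [5→5.5]: (238.1+213.2)/2 × 0.5 = 112.825
  [5.5→7.5]: (213.2+137.1)/2 × 2 = 350.3
  [7.5→8.5]: (137.1+109.9)/2 × 1 = 123.5
  Sum = 2781.425 ng/mL·hr
k_e = ln2 / t½ = 0.693147 / 3.14 = 0.2207 hr^-1
Extrapolated tail: C_last / k_e = 109.9 / 0.2207 = 497.961
AUC_0→∞ = 2781.425 + 497.961 = 3279.386 ng/mL·hr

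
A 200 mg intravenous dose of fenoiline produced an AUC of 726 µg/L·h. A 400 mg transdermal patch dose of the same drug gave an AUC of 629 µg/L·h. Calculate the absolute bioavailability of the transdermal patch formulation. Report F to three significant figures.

F = (AUC_ev / D_ev) / (AUC_iv / D_iv)
  = (629/400) / (726/200)
  = 1.5725 / 3.63 = 0.4332

F = 0.433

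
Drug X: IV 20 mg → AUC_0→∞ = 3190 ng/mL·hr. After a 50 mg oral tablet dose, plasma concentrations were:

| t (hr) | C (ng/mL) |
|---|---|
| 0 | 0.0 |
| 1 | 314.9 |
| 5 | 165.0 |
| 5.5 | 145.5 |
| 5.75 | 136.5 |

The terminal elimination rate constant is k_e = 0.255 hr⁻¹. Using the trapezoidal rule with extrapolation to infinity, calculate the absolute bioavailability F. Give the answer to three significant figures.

Trapezoidal AUC_0→5.75 (oral tablet):
  [0→1]: (0.0+314.9)/2 × 1 = 157.45
  [1→5]: (314.9+165.0)/2 × 4 = 959.8
  [5→5.5]: (165.0+145.5)/2 × 0.5 = 77.625
  [5.5→5.75]: (145.5+136.5)/2 × 0.25 = 35.25
  Sum = 1230.125 ng/mL·hr
Tail: C_last/k_e = 136.5/0.255 = 535.294
AUC_0→∞ (oral tablet) = 1230.125 + 535.294 = 1765.419 ng/mL·hr
F = (AUC_ev/D_ev)/(AUC_iv/D_iv) = (1765.419/50)/(3190/20) = 35.30838/159.5 = 0.2214

F = 0.221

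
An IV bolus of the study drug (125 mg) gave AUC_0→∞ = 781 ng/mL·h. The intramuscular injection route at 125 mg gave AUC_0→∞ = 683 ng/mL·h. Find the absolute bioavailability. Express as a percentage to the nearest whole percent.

F = (AUC_ev / D_ev) / (AUC_iv / D_iv)
  = (683/125) / (781/125)
  = 5.464 / 6.248 = 0.8745
  = 87.45%

F = 87%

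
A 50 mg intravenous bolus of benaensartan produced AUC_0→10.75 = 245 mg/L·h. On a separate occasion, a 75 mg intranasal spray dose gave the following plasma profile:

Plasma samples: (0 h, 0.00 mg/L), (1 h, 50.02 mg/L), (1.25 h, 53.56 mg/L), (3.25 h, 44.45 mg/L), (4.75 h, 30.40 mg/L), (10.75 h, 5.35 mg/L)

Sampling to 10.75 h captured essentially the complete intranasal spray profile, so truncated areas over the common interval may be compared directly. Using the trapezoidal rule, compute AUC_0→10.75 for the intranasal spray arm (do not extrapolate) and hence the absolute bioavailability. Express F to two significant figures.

F = 0.81

Trapezoidal AUC_0→10.75 (intranasal spray):
  [0→1]: (0.00+50.02)/2 × 1 = 25.01
  [1→1.25]: (50.02+53.56)/2 × 0.25 = 12.9475
  [1.25→3.25]: (53.56+44.45)/2 × 2 = 98.01
  [3.25→4.75]: (44.45+30.40)/2 × 1.5 = 56.1375
  [4.75→10.75]: (30.40+5.35)/2 × 6 = 107.25
  Sum = 299.355 mg/L·h
F = (AUC_ev/D_ev)/(AUC_iv/D_iv) = (299.355/75)/(245/50) = 3.9914/4.9 = 0.8146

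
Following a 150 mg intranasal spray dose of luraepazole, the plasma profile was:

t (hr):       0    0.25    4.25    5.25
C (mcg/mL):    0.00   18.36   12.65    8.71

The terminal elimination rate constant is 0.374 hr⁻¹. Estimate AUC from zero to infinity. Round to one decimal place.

Trapezoidal AUC_0→5.25:
  [0→0.25]: (0.00+18.36)/2 × 0.25 = 2.295
  [0.25→4.25]: (18.36+12.65)/2 × 4 = 62.02
  [4.25→5.25]: (12.65+8.71)/2 × 1 = 10.68
  Sum = 74.995 mcg/mL·hr
Extrapolated tail: C_last / k_e = 8.71 / 0.374 = 23.289
AUC_0→∞ = 74.995 + 23.289 = 98.284 mcg/mL·hr

AUC = 98.3 mcg/mL·hr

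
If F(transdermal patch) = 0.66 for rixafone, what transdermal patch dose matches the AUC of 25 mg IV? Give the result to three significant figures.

For equal systemic exposure: F × D_ev = D_iv
D_ev = D_iv / F = 25 / 0.66 = 37.8788 mg

D_transdermal = 37.9 mg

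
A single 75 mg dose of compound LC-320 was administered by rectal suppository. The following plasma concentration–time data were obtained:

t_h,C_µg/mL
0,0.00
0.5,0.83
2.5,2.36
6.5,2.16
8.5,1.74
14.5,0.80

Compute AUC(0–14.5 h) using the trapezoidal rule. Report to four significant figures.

AUC = 23.96 µg/mL·h

Trapezoidal AUC_0→14.5:
  [0→0.5]: (0.00+0.83)/2 × 0.5 = 0.2075
  [0.5→2.5]: (0.83+2.36)/2 × 2 = 3.19
  [2.5→6.5]: (2.36+2.16)/2 × 4 = 9.04
  [6.5→8.5]: (2.16+1.74)/2 × 2 = 3.9
  [8.5→14.5]: (1.74+0.80)/2 × 6 = 7.62
  Sum = 23.9575 µg/mL·h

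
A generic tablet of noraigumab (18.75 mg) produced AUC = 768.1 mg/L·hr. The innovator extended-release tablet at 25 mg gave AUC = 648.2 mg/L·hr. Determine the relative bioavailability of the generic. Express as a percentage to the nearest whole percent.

F_rel = 158%

F_rel = (AUC_test/D_test) / (AUC_ref/D_ref)
      = (768.1/18.75) / (648.2/25)
      = 40.9653 / 25.928 = 1.5800 = 158.00%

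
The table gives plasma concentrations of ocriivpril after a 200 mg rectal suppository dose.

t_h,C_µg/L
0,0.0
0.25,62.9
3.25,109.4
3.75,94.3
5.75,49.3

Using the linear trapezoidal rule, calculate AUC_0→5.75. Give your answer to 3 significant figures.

AUC = 461 µg/L·h

Trapezoidal AUC_0→5.75:
  [0→0.25]: (0.0+62.9)/2 × 0.25 = 7.8625
  [0.25→3.25]: (62.9+109.4)/2 × 3 = 258.45
  [3.25→3.75]: (109.4+94.3)/2 × 0.5 = 50.925
  [3.75→5.75]: (94.3+49.3)/2 × 2 = 143.6
  Sum = 460.8375 µg/L·h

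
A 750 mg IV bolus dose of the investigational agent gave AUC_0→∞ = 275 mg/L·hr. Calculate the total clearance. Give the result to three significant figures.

CL = 2.73 L/hr

CL = Dose_iv / AUC_0→∞
   = 750 / 275 = 2.72727 L/hr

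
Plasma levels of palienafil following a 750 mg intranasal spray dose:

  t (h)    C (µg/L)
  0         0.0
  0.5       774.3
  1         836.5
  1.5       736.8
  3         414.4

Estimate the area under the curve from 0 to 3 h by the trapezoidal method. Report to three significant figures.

AUC = 1850 µg/L·h

Trapezoidal AUC_0→3:
  [0→0.5]: (0.0+774.3)/2 × 0.5 = 193.575
  [0.5→1]: (774.3+836.5)/2 × 0.5 = 402.7
  [1→1.5]: (836.5+736.8)/2 × 0.5 = 393.325
  [1.5→3]: (736.8+414.4)/2 × 1.5 = 863.4
  Sum = 1853.0 µg/L·h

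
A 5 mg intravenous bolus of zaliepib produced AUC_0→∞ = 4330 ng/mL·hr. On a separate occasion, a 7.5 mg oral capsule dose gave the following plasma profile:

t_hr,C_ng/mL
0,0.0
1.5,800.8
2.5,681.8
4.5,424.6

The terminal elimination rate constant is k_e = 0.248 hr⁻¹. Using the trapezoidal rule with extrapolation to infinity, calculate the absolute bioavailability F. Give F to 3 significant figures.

F = 0.641

Trapezoidal AUC_0→4.5 (oral capsule):
  [0→1.5]: (0.0+800.8)/2 × 1.5 = 600.6
  [1.5→2.5]: (800.8+681.8)/2 × 1 = 741.3
  [2.5→4.5]: (681.8+424.6)/2 × 2 = 1106.4
  Sum = 2448.3 ng/mL·hr
Tail: C_last/k_e = 424.6/0.248 = 1712.097
AUC_0→∞ (oral capsule) = 2448.3 + 1712.097 = 4160.397 ng/mL·hr
F = (AUC_ev/D_ev)/(AUC_iv/D_iv) = (4160.397/7.5)/(4330/5) = 554.7196/866 = 0.6406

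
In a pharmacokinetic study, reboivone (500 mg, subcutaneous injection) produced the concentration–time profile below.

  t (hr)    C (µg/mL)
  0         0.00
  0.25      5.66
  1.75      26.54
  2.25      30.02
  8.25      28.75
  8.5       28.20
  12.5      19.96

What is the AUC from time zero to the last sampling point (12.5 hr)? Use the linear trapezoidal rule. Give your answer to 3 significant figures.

AUC = 319 µg/mL·hr

Trapezoidal AUC_0→12.5:
  [0→0.25]: (0.00+5.66)/2 × 0.25 = 0.7075
  [0.25→1.75]: (5.66+26.54)/2 × 1.5 = 24.15
  [1.75→2.25]: (26.54+30.02)/2 × 0.5 = 14.14
  [2.25→8.25]: (30.02+28.75)/2 × 6 = 176.31
  [8.25→8.5]: (28.75+28.20)/2 × 0.25 = 7.11875
  [8.5→12.5]: (28.20+19.96)/2 × 4 = 96.32
  Sum = 318.74625 µg/mL·hr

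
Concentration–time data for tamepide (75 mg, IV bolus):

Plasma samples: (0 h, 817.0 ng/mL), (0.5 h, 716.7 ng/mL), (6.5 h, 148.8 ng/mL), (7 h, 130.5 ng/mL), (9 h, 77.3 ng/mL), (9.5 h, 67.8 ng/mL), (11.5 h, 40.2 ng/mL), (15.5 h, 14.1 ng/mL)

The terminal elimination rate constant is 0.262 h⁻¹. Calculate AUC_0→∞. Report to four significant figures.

Trapezoidal AUC_0→15.5:
  [0→0.5]: (817.0+716.7)/2 × 0.5 = 383.425
  [0.5→6.5]: (716.7+148.8)/2 × 6 = 2596.5
  [6.5→7]: (148.8+130.5)/2 × 0.5 = 69.825
  [7→9]: (130.5+77.3)/2 × 2 = 207.8
  [9→9.5]: (77.3+67.8)/2 × 0.5 = 36.275
  [9.5→11.5]: (67.8+40.2)/2 × 2 = 108.0
  [11.5→15.5]: (40.2+14.1)/2 × 4 = 108.6
  Sum = 3510.425 ng/mL·h
Extrapolated tail: C_last / k_e = 14.1 / 0.262 = 53.817
AUC_0→∞ = 3510.425 + 53.817 = 3564.242 ng/mL·h

AUC = 3564 ng/mL·h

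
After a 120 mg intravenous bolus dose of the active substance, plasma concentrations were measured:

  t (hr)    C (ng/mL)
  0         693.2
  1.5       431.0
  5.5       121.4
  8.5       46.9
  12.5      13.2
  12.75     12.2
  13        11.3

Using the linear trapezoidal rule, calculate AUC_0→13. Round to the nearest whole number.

Trapezoidal AUC_0→13:
  [0→1.5]: (693.2+431.0)/2 × 1.5 = 843.15
  [1.5→5.5]: (431.0+121.4)/2 × 4 = 1104.8
  [5.5→8.5]: (121.4+46.9)/2 × 3 = 252.45
  [8.5→12.5]: (46.9+13.2)/2 × 4 = 120.2
  [12.5→12.75]: (13.2+12.2)/2 × 0.25 = 3.175
  [12.75→13]: (12.2+11.3)/2 × 0.25 = 2.9375
  Sum = 2326.7125 ng/mL·hr

AUC = 2327 ng/mL·hr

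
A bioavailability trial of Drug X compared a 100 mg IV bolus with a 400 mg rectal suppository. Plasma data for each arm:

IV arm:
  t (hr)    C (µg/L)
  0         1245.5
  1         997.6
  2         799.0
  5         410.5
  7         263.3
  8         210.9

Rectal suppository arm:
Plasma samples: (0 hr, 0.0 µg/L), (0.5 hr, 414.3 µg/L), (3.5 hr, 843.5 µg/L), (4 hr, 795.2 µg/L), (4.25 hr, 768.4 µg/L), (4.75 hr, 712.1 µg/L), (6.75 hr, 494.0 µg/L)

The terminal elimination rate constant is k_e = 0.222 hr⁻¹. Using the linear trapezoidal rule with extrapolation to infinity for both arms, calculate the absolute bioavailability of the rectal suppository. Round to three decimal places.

Trapezoidal AUC_0→8 (IV):
  [0→1]: (1245.5+997.6)/2 × 1 = 1121.55
  [1→2]: (997.6+799.0)/2 × 1 = 898.3
  [2→5]: (799.0+410.5)/2 × 3 = 1814.25
  [5→7]: (410.5+263.3)/2 × 2 = 673.8
  [7→8]: (263.3+210.9)/2 × 1 = 237.1
  Sum = 4745.0 µg/L·hr
IV tail: 210.9/0.222 = 950.000; AUC_iv,0→∞ = 4745.0 + 950.000 = 5695.0 µg/L·hr
Trapezoidal AUC_0→6.75 (rectal suppository):
  [0→0.5]: (0.0+414.3)/2 × 0.5 = 103.575
  [0.5→3.5]: (414.3+843.5)/2 × 3 = 1886.7
  [3.5→4]: (843.5+795.2)/2 × 0.5 = 409.675
  [4→4.25]: (795.2+768.4)/2 × 0.25 = 195.45
  [4.25→4.75]: (768.4+712.1)/2 × 0.5 = 370.125
  [4.75→6.75]: (712.1+494.0)/2 × 2 = 1206.1
  Sum = 4171.625 µg/L·hr
rectal suppository tail: 494.0/0.222 = 2225.225; AUC_ev,0→∞ = 4171.625 + 2225.225 = 6396.85 µg/L·hr
F = (AUC_ev/D_ev)/(AUC_iv/D_iv) = (6396.85/400)/(5695.0/100) = 15.992125/56.95 = 0.2808

F = 0.281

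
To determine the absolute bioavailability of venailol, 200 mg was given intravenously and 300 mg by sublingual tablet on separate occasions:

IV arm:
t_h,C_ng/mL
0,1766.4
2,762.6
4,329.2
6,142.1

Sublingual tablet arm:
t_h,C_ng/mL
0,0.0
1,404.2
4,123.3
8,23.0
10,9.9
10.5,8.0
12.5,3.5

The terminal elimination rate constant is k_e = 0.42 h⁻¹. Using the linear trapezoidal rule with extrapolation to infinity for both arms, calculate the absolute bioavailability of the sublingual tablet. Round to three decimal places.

F = 0.202

Trapezoidal AUC_0→6 (IV):
  [0→2]: (1766.4+762.6)/2 × 2 = 2529.0
  [2→4]: (762.6+329.2)/2 × 2 = 1091.8
  [4→6]: (329.2+142.1)/2 × 2 = 471.3
  Sum = 4092.1 ng/mL·h
IV tail: 142.1/0.42 = 338.333; AUC_iv,0→∞ = 4092.1 + 338.333 = 4430.433 ng/mL·h
Trapezoidal AUC_0→12.5 (sublingual tablet):
  [0→1]: (0.0+404.2)/2 × 1 = 202.1
  [1→4]: (404.2+123.3)/2 × 3 = 791.25
  [4→8]: (123.3+23.0)/2 × 4 = 292.6
  [8→10]: (23.0+9.9)/2 × 2 = 32.9
  [10→10.5]: (9.9+8.0)/2 × 0.5 = 4.475
  [10.5→12.5]: (8.0+3.5)/2 × 2 = 11.5
  Sum = 1334.825 ng/mL·h
sublingual tablet tail: 3.5/0.42 = 8.333; AUC_ev,0→∞ = 1334.825 + 8.333 = 1343.158 ng/mL·h
F = (AUC_ev/D_ev)/(AUC_iv/D_iv) = (1343.158/300)/(4430.433/200) = 4.47719/22.152165 = 0.2021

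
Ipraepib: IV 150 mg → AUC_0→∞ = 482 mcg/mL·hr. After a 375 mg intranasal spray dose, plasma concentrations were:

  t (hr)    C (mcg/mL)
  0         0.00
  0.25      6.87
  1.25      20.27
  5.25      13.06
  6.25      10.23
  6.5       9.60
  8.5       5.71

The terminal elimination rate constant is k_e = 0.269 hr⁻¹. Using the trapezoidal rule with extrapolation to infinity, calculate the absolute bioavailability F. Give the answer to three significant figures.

Trapezoidal AUC_0→8.5 (intranasal spray):
  [0→0.25]: (0.00+6.87)/2 × 0.25 = 0.85875
  [0.25→1.25]: (6.87+20.27)/2 × 1 = 13.57
  [1.25→5.25]: (20.27+13.06)/2 × 4 = 66.66
  [5.25→6.25]: (13.06+10.23)/2 × 1 = 11.645
  [6.25→6.5]: (10.23+9.60)/2 × 0.25 = 2.47875
  [6.5→8.5]: (9.60+5.71)/2 × 2 = 15.31
  Sum = 110.5225 mcg/mL·hr
Tail: C_last/k_e = 5.71/0.269 = 21.227
AUC_0→∞ (intranasal spray) = 110.5225 + 21.227 = 131.7495 mcg/mL·hr
F = (AUC_ev/D_ev)/(AUC_iv/D_iv) = (131.7495/375)/(482/150) = 0.351332/3.21333 = 0.1093

F = 0.109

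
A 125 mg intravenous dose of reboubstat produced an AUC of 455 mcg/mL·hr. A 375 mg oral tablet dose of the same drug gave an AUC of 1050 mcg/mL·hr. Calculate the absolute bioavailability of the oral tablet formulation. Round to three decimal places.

F = (AUC_ev / D_ev) / (AUC_iv / D_iv)
  = (1050/375) / (455/125)
  = 2.8 / 3.64 = 0.7692

F = 0.769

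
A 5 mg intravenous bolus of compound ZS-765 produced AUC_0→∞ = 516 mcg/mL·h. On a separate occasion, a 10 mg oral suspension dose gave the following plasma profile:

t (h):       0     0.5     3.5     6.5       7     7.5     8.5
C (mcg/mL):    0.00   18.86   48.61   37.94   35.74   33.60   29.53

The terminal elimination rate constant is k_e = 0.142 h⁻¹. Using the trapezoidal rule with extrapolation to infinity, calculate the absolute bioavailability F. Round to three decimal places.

Trapezoidal AUC_0→8.5 (oral suspension):
  [0→0.5]: (0.00+18.86)/2 × 0.5 = 4.715
  [0.5→3.5]: (18.86+48.61)/2 × 3 = 101.205
  [3.5→6.5]: (48.61+37.94)/2 × 3 = 129.825
  [6.5→7]: (37.94+35.74)/2 × 0.5 = 18.42
  [7→7.5]: (35.74+33.60)/2 × 0.5 = 17.335
  [7.5→8.5]: (33.60+29.53)/2 × 1 = 31.565
  Sum = 303.065 mcg/mL·h
Tail: C_last/k_e = 29.53/0.142 = 207.958
AUC_0→∞ (oral suspension) = 303.065 + 207.958 = 511.023 mcg/mL·h
F = (AUC_ev/D_ev)/(AUC_iv/D_iv) = (511.023/10)/(516/5) = 51.1023/103.2 = 0.4952

F = 0.495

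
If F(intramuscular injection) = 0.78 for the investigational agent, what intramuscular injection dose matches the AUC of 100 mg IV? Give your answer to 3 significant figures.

D_intramuscular = 128 mg

For equal systemic exposure: F × D_ev = D_iv
D_ev = D_iv / F = 100 / 0.78 = 128.205 mg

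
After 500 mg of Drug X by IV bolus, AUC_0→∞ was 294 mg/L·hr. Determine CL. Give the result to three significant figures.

CL = 1.70 L/hr

CL = Dose_iv / AUC_0→∞
   = 500 / 294 = 1.70068 L/hr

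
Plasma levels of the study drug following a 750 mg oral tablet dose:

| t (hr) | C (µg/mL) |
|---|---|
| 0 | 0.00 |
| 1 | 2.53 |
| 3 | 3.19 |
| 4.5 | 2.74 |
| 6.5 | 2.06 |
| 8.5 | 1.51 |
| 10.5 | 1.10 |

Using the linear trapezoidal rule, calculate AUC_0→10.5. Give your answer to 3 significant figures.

AUC = 22.4 µg/mL·hr

Trapezoidal AUC_0→10.5:
  [0→1]: (0.00+2.53)/2 × 1 = 1.265
  [1→3]: (2.53+3.19)/2 × 2 = 5.72
  [3→4.5]: (3.19+2.74)/2 × 1.5 = 4.4475
  [4.5→6.5]: (2.74+2.06)/2 × 2 = 4.8
  [6.5→8.5]: (2.06+1.51)/2 × 2 = 3.57
  [8.5→10.5]: (1.51+1.10)/2 × 2 = 2.61
  Sum = 22.4125 µg/mL·hr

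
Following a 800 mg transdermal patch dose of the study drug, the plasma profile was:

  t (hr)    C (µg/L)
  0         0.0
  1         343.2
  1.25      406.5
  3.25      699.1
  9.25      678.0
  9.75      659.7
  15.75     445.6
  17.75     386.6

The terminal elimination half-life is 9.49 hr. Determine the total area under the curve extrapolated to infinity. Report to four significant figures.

AUC = 15280 µg/L·hr

Trapezoidal AUC_0→17.75:
  [0→1]: (0.0+343.2)/2 × 1 = 171.6
  [1→1.25]: (343.2+406.5)/2 × 0.25 = 93.7125
  [1.25→3.25]: (406.5+699.1)/2 × 2 = 1105.6
  [3.25→9.25]: (699.1+678.0)/2 × 6 = 4131.3
  [9.25→9.75]: (678.0+659.7)/2 × 0.5 = 334.425
  [9.75→15.75]: (659.7+445.6)/2 × 6 = 3315.9
  [15.75→17.75]: (445.6+386.6)/2 × 2 = 832.2
  Sum = 9984.7375 µg/L·hr
k_e = ln2 / t½ = 0.693147 / 9.49 = 0.0730 hr^-1
Extrapolated tail: C_last / k_e = 386.6 / 0.073 = 5295.890
AUC_0→∞ = 9984.7375 + 5295.890 = 15280.6275 µg/L·hr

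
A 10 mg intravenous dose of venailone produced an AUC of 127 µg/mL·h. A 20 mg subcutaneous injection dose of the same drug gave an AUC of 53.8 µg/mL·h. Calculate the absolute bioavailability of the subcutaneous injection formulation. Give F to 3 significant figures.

F = 0.212

F = (AUC_ev / D_ev) / (AUC_iv / D_iv)
  = (53.8/20) / (127/10)
  = 2.69 / 12.7 = 0.2118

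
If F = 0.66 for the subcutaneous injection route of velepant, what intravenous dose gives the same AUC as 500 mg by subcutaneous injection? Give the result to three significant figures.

Systemic exposure from an extravascular dose = F × D_ev, so the equivalent IV dose is F × D_ev.
D_iv = F × D_ev = 0.66 × 500 = 330 mg

D_iv = 330 mg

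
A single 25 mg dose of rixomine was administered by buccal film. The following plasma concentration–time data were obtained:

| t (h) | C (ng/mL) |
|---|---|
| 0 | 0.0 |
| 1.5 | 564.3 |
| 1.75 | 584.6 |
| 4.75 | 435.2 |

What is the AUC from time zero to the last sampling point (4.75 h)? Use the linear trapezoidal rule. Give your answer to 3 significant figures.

Trapezoidal AUC_0→4.75:
  [0→1.5]: (0.0+564.3)/2 × 1.5 = 423.225
  [1.5→1.75]: (564.3+584.6)/2 × 0.25 = 143.6125
  [1.75→4.75]: (584.6+435.2)/2 × 3 = 1529.7
  Sum = 2096.5375 ng/mL·h

AUC = 2100 ng/mL·h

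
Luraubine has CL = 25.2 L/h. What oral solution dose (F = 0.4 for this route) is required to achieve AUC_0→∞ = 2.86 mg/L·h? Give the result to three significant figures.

Dose = 180 mg

Dose = CL × AUC_0→∞ / F
     = 25.2 × 2.86 / 0.4 = 180.18 mg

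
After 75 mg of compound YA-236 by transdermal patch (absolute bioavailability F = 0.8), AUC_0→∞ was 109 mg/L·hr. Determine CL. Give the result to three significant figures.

CL = F × Dose / AUC_0→∞
   = 0.8 × 75 / 109 = 0.550459 L/hr

CL = 0.550 L/hr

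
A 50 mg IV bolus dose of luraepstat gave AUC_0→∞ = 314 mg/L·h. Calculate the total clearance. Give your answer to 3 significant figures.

CL = Dose_iv / AUC_0→∞
   = 50 / 314 = 0.159236 L/h

CL = 0.159 L/h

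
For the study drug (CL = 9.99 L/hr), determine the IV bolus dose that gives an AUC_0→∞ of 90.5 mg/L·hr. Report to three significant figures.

Dose_iv = CL × AUC_0→∞
     = 9.99 × 90.5 = 904.095 mg

Dose = 904 mg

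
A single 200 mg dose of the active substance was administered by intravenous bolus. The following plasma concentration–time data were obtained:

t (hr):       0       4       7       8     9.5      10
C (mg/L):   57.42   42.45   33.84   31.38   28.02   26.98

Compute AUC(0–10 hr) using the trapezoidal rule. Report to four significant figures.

AUC = 405.1 mg/L·hr

Trapezoidal AUC_0→10:
  [0→4]: (57.42+42.45)/2 × 4 = 199.74
  [4→7]: (42.45+33.84)/2 × 3 = 114.435
  [7→8]: (33.84+31.38)/2 × 1 = 32.61
  [8→9.5]: (31.38+28.02)/2 × 1.5 = 44.55
  [9.5→10]: (28.02+26.98)/2 × 0.5 = 13.75
  Sum = 405.085 mg/L·hr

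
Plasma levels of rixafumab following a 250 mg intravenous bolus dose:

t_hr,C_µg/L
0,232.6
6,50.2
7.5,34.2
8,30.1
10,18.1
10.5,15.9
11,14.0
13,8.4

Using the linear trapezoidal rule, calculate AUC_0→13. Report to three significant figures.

Trapezoidal AUC_0→13:
  [0→6]: (232.6+50.2)/2 × 6 = 848.4
  [6→7.5]: (50.2+34.2)/2 × 1.5 = 63.3
  [7.5→8]: (34.2+30.1)/2 × 0.5 = 16.075
  [8→10]: (30.1+18.1)/2 × 2 = 48.2
  [10→10.5]: (18.1+15.9)/2 × 0.5 = 8.5
  [10.5→11]: (15.9+14.0)/2 × 0.5 = 7.475
  [11→13]: (14.0+8.4)/2 × 2 = 22.4
  Sum = 1014.35 µg/L·hr

AUC = 1010 µg/L·hr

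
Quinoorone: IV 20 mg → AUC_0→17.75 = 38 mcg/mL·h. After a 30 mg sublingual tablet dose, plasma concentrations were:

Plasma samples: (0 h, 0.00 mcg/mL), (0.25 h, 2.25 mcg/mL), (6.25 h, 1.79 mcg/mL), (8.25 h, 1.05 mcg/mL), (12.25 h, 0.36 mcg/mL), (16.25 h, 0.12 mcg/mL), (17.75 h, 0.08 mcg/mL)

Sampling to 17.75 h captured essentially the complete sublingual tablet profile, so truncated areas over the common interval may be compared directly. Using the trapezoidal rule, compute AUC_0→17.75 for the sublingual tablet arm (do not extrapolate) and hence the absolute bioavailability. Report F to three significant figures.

F = 0.336

Trapezoidal AUC_0→17.75 (sublingual tablet):
  [0→0.25]: (0.00+2.25)/2 × 0.25 = 0.28125
  [0.25→6.25]: (2.25+1.79)/2 × 6 = 12.12
  [6.25→8.25]: (1.79+1.05)/2 × 2 = 2.84
  [8.25→12.25]: (1.05+0.36)/2 × 4 = 2.82
  [12.25→16.25]: (0.36+0.12)/2 × 4 = 0.96
  [16.25→17.75]: (0.12+0.08)/2 × 1.5 = 0.15
  Sum = 19.17125 mcg/mL·h
F = (AUC_ev/D_ev)/(AUC_iv/D_iv) = (19.17125/30)/(38/20) = 0.639042/1.9 = 0.3363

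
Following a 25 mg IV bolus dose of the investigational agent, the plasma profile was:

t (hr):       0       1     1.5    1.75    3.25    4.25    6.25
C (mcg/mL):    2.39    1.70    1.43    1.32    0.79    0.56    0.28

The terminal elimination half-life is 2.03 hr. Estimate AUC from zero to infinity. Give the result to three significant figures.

Trapezoidal AUC_0→6.25:
  [0→1]: (2.39+1.70)/2 × 1 = 2.045
  [1→1.5]: (1.70+1.43)/2 × 0.5 = 0.7825
  [1.5→1.75]: (1.43+1.32)/2 × 0.25 = 0.34375
  [1.75→3.25]: (1.32+0.79)/2 × 1.5 = 1.5825
  [3.25→4.25]: (0.79+0.56)/2 × 1 = 0.675
  [4.25→6.25]: (0.56+0.28)/2 × 2 = 0.84
  Sum = 6.26875 mcg/mL·hr
k_e = ln2 / t½ = 0.693147 / 2.03 = 0.3415 hr^-1
Extrapolated tail: C_last / k_e = 0.28 / 0.3415 = 0.820
AUC_0→∞ = 6.26875 + 0.820 = 7.08875 mcg/mL·hr

AUC = 7.09 mcg/mL·hr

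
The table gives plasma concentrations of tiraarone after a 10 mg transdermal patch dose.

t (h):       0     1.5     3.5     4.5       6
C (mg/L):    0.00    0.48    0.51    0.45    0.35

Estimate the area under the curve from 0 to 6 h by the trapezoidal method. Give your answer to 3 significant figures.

Trapezoidal AUC_0→6:
  [0→1.5]: (0.00+0.48)/2 × 1.5 = 0.36
  [1.5→3.5]: (0.48+0.51)/2 × 2 = 0.99
  [3.5→4.5]: (0.51+0.45)/2 × 1 = 0.48
  [4.5→6]: (0.45+0.35)/2 × 1.5 = 0.6
  Sum = 2.43 mg/L·h

AUC = 2.43 mg/L·h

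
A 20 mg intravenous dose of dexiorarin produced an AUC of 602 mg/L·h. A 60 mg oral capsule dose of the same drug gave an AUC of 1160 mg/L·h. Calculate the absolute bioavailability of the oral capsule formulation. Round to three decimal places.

F = 0.642

F = (AUC_ev / D_ev) / (AUC_iv / D_iv)
  = (1160/60) / (602/20)
  = 19.3333 / 30.1 = 0.6423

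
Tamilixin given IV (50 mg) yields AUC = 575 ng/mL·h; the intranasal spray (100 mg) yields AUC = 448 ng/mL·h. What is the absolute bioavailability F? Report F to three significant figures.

F = 0.390

F = (AUC_ev / D_ev) / (AUC_iv / D_iv)
  = (448/100) / (575/50)
  = 4.48 / 11.5 = 0.3896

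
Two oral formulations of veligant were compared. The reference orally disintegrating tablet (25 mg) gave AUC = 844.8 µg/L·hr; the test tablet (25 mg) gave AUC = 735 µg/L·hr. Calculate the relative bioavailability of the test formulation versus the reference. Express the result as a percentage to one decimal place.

F_rel = 87.0%

F_rel = (AUC_test/D_test) / (AUC_ref/D_ref)
      = (735/25) / (844.8/25)
      = 29.4 / 33.792 = 0.8700 = 87.00%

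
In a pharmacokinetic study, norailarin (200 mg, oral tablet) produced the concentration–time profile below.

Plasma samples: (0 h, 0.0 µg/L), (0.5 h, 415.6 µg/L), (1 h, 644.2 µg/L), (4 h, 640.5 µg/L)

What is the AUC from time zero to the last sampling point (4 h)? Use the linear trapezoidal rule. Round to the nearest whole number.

AUC = 2296 µg/L·h

Trapezoidal AUC_0→4:
  [0→0.5]: (0.0+415.6)/2 × 0.5 = 103.9
  [0.5→1]: (415.6+644.2)/2 × 0.5 = 264.95
  [1→4]: (644.2+640.5)/2 × 3 = 1927.05
  Sum = 2295.9 µg/L·h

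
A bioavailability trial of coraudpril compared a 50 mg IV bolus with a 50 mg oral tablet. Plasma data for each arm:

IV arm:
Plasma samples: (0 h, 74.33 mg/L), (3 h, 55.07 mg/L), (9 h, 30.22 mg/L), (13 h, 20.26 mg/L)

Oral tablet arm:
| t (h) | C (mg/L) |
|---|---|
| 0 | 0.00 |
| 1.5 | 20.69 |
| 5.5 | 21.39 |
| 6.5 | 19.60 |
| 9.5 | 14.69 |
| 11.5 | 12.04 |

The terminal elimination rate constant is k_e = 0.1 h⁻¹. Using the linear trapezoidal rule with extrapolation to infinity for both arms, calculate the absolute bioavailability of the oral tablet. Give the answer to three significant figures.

F = 0.423

Trapezoidal AUC_0→13 (IV):
  [0→3]: (74.33+55.07)/2 × 3 = 194.1
  [3→9]: (55.07+30.22)/2 × 6 = 255.87
  [9→13]: (30.22+20.26)/2 × 4 = 100.96
  Sum = 550.93 mg/L·h
IV tail: 20.26/0.1 = 202.600; AUC_iv,0→∞ = 550.93 + 202.600 = 753.53 mg/L·h
Trapezoidal AUC_0→11.5 (oral tablet):
  [0→1.5]: (0.00+20.69)/2 × 1.5 = 15.5175
  [1.5→5.5]: (20.69+21.39)/2 × 4 = 84.16
  [5.5→6.5]: (21.39+19.60)/2 × 1 = 20.495
  [6.5→9.5]: (19.60+14.69)/2 × 3 = 51.435
  [9.5→11.5]: (14.69+12.04)/2 × 2 = 26.73
  Sum = 198.3375 mg/L·h
oral tablet tail: 12.04/0.1 = 120.400; AUC_ev,0→∞ = 198.3375 + 120.400 = 318.7375 mg/L·h
F = (AUC_ev/D_ev)/(AUC_iv/D_iv) = (318.7375/50)/(753.53/50) = 6.37475/15.0706 = 0.4230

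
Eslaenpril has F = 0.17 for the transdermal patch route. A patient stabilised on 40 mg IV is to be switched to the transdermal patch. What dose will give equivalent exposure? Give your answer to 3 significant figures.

D_transdermal = 235 mg

For equal systemic exposure: F × D_ev = D_iv
D_ev = D_iv / F = 40 / 0.17 = 235.294 mg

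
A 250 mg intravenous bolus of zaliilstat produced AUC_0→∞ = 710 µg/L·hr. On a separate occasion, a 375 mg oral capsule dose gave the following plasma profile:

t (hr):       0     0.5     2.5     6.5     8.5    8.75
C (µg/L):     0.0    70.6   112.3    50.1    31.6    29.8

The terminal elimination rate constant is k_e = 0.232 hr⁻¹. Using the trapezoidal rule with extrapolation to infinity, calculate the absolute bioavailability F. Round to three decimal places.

Trapezoidal AUC_0→8.75 (oral capsule):
  [0→0.5]: (0.0+70.6)/2 × 0.5 = 17.65
  [0.5→2.5]: (70.6+112.3)/2 × 2 = 182.9
  [2.5→6.5]: (112.3+50.1)/2 × 4 = 324.8
  [6.5→8.5]: (50.1+31.6)/2 × 2 = 81.7
  [8.5→8.75]: (31.6+29.8)/2 × 0.25 = 7.675
  Sum = 614.725 µg/L·hr
Tail: C_last/k_e = 29.8/0.232 = 128.448
AUC_0→∞ (oral capsule) = 614.725 + 128.448 = 743.173 µg/L·hr
F = (AUC_ev/D_ev)/(AUC_iv/D_iv) = (743.173/375)/(710/250) = 1.98179/2.84 = 0.6978

F = 0.698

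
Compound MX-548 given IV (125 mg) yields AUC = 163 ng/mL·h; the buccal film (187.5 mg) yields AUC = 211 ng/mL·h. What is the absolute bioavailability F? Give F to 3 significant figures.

F = (AUC_ev / D_ev) / (AUC_iv / D_iv)
  = (211/187.5) / (163/125)
  = 1.12533 / 1.304 = 0.8630

F = 0.863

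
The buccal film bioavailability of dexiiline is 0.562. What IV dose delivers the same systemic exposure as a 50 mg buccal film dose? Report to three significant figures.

D_iv = 28.1 mg

Systemic exposure from an extravascular dose = F × D_ev, so the equivalent IV dose is F × D_ev.
D_iv = F × D_ev = 0.562 × 50 = 28.1 mg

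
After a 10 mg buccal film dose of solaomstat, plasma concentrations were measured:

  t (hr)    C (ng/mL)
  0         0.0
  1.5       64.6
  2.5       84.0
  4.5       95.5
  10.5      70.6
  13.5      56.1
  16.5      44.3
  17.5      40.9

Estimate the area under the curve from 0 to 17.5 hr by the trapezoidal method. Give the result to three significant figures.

AUC = 1180 ng/mL·hr

Trapezoidal AUC_0→17.5:
  [0→1.5]: (0.0+64.6)/2 × 1.5 = 48.45
  [1.5→2.5]: (64.6+84.0)/2 × 1 = 74.3
  [2.5→4.5]: (84.0+95.5)/2 × 2 = 179.5
  [4.5→10.5]: (95.5+70.6)/2 × 6 = 498.3
  [10.5→13.5]: (70.6+56.1)/2 × 3 = 190.05
  [13.5→16.5]: (56.1+44.3)/2 × 3 = 150.6
  [16.5→17.5]: (44.3+40.9)/2 × 1 = 42.6
  Sum = 1183.8 ng/mL·hr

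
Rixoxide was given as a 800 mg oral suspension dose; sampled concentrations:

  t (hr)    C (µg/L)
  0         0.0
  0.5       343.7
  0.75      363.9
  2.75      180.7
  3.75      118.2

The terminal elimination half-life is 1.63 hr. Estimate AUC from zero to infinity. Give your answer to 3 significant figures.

AUC = 1150 µg/L·hr

Trapezoidal AUC_0→3.75:
  [0→0.5]: (0.0+343.7)/2 × 0.5 = 85.925
  [0.5→0.75]: (343.7+363.9)/2 × 0.25 = 88.45
  [0.75→2.75]: (363.9+180.7)/2 × 2 = 544.6
  [2.75→3.75]: (180.7+118.2)/2 × 1 = 149.45
  Sum = 868.425 µg/L·hr
k_e = ln2 / t½ = 0.693147 / 1.63 = 0.4252 hr^-1
Extrapolated tail: C_last / k_e = 118.2 / 0.4252 = 277.987
AUC_0→∞ = 868.425 + 277.987 = 1146.412 µg/L·hr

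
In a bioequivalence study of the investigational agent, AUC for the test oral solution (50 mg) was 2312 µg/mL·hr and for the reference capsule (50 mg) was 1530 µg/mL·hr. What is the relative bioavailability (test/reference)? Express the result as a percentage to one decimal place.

F_rel = (AUC_test/D_test) / (AUC_ref/D_ref)
      = (2312/50) / (1530/50)
      = 46.24 / 30.6 = 1.5111 = 151.11%

F_rel = 151.1%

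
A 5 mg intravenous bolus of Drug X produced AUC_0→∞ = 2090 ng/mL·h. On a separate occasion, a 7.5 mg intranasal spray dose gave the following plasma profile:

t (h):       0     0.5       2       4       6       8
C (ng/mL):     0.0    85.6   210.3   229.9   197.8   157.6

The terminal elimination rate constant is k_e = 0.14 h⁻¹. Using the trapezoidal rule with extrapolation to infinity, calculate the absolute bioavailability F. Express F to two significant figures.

Trapezoidal AUC_0→8 (intranasal spray):
  [0→0.5]: (0.0+85.6)/2 × 0.5 = 21.4
  [0.5→2]: (85.6+210.3)/2 × 1.5 = 221.925
  [2→4]: (210.3+229.9)/2 × 2 = 440.2
  [4→6]: (229.9+197.8)/2 × 2 = 427.7
  [6→8]: (197.8+157.6)/2 × 2 = 355.4
  Sum = 1466.625 ng/mL·h
Tail: C_last/k_e = 157.6/0.14 = 1125.714
AUC_0→∞ (intranasal spray) = 1466.625 + 1125.714 = 2592.339 ng/mL·h
F = (AUC_ev/D_ev)/(AUC_iv/D_iv) = (2592.339/7.5)/(2090/5) = 345.6452/418 = 0.8269

F = 0.83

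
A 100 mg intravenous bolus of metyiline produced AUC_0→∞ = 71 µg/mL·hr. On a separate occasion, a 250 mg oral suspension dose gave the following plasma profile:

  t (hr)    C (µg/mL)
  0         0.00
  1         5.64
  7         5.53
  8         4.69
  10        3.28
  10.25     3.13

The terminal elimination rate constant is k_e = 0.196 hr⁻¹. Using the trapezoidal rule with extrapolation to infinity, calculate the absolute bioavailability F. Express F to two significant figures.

Trapezoidal AUC_0→10.25 (oral suspension):
  [0→1]: (0.00+5.64)/2 × 1 = 2.82
  [1→7]: (5.64+5.53)/2 × 6 = 33.51
  [7→8]: (5.53+4.69)/2 × 1 = 5.11
  [8→10]: (4.69+3.28)/2 × 2 = 7.97
  [10→10.25]: (3.28+3.13)/2 × 0.25 = 0.80125
  Sum = 50.21125 µg/mL·hr
Tail: C_last/k_e = 3.13/0.196 = 15.969
AUC_0→∞ (oral suspension) = 50.21125 + 15.969 = 66.18025 µg/mL·hr
F = (AUC_ev/D_ev)/(AUC_iv/D_iv) = (66.18025/250)/(71/100) = 0.264721/0.71 = 0.3728

F = 0.37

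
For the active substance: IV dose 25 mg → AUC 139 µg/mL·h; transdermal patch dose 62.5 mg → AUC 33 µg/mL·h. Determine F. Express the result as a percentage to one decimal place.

F = (AUC_ev / D_ev) / (AUC_iv / D_iv)
  = (33/62.5) / (139/25)
  = 0.528 / 5.56 = 0.0950
  = 9.50%

F = 9.5%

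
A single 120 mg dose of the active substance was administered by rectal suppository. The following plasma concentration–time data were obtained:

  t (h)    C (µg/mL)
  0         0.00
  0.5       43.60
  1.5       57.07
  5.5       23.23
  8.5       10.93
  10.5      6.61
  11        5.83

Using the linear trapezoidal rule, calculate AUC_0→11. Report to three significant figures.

AUC = 294 µg/mL·h

Trapezoidal AUC_0→11:
  [0→0.5]: (0.00+43.60)/2 × 0.5 = 10.9
  [0.5→1.5]: (43.60+57.07)/2 × 1 = 50.335
  [1.5→5.5]: (57.07+23.23)/2 × 4 = 160.6
  [5.5→8.5]: (23.23+10.93)/2 × 3 = 51.24
  [8.5→10.5]: (10.93+6.61)/2 × 2 = 17.54
  [10.5→11]: (6.61+5.83)/2 × 0.5 = 3.11
  Sum = 293.725 µg/mL·h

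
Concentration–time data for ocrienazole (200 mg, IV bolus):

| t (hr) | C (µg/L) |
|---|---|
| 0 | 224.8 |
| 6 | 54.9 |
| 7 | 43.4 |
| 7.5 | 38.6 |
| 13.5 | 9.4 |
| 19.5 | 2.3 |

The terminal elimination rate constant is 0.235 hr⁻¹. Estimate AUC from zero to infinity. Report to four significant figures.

AUC = 1098 µg/L·hr

Trapezoidal AUC_0→19.5:
  [0→6]: (224.8+54.9)/2 × 6 = 839.1
  [6→7]: (54.9+43.4)/2 × 1 = 49.15
  [7→7.5]: (43.4+38.6)/2 × 0.5 = 20.5
  [7.5→13.5]: (38.6+9.4)/2 × 6 = 144.0
  [13.5→19.5]: (9.4+2.3)/2 × 6 = 35.1
  Sum = 1087.85 µg/L·hr
Extrapolated tail: C_last / k_e = 2.3 / 0.235 = 9.787
AUC_0→∞ = 1087.85 + 9.787 = 1097.637 µg/L·hr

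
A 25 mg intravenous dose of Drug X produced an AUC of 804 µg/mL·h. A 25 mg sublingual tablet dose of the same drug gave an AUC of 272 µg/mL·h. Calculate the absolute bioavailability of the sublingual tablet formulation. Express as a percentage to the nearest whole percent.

F = (AUC_ev / D_ev) / (AUC_iv / D_iv)
  = (272/25) / (804/25)
  = 10.88 / 32.16 = 0.3383
  = 33.83%

F = 34%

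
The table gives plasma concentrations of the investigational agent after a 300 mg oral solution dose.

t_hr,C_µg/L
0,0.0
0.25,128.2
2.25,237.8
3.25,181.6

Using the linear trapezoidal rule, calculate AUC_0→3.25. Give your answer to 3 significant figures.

AUC = 592 µg/L·hr

Trapezoidal AUC_0→3.25:
  [0→0.25]: (0.0+128.2)/2 × 0.25 = 16.025
  [0.25→2.25]: (128.2+237.8)/2 × 2 = 366.0
  [2.25→3.25]: (237.8+181.6)/2 × 1 = 209.7
  Sum = 591.725 µg/L·hr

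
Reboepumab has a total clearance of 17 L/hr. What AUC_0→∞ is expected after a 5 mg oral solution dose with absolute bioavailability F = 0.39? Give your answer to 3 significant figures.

AUC_0→∞ = F × Dose / CL
        = 0.39 × 5 / 17 = 0.114706 mg/L·hr

AUC = 0.115 mg/L·hr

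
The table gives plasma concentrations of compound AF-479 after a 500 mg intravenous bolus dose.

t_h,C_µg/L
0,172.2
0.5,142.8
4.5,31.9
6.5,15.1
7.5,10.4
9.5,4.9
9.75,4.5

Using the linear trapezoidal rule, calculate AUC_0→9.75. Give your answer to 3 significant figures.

AUC = 504 µg/L·h

Trapezoidal AUC_0→9.75:
  [0→0.5]: (172.2+142.8)/2 × 0.5 = 78.75
  [0.5→4.5]: (142.8+31.9)/2 × 4 = 349.4
  [4.5→6.5]: (31.9+15.1)/2 × 2 = 47.0
  [6.5→7.5]: (15.1+10.4)/2 × 1 = 12.75
  [7.5→9.5]: (10.4+4.9)/2 × 2 = 15.3
  [9.5→9.75]: (4.9+4.5)/2 × 0.25 = 1.175
  Sum = 504.375 µg/L·h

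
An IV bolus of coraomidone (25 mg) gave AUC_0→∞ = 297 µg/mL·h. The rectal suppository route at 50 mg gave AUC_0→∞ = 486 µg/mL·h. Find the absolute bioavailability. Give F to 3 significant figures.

F = 0.818

F = (AUC_ev / D_ev) / (AUC_iv / D_iv)
  = (486/50) / (297/25)
  = 9.72 / 11.88 = 0.8182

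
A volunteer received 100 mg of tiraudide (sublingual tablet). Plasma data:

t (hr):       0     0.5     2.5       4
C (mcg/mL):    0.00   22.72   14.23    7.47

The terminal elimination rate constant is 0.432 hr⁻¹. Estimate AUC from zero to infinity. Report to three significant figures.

AUC = 76.2 mcg/mL·hr

Trapezoidal AUC_0→4:
  [0→0.5]: (0.00+22.72)/2 × 0.5 = 5.68
  [0.5→2.5]: (22.72+14.23)/2 × 2 = 36.95
  [2.5→4]: (14.23+7.47)/2 × 1.5 = 16.275
  Sum = 58.905 mcg/mL·hr
Extrapolated tail: C_last / k_e = 7.47 / 0.432 = 17.292
AUC_0→∞ = 58.905 + 17.292 = 76.197 mcg/mL·hr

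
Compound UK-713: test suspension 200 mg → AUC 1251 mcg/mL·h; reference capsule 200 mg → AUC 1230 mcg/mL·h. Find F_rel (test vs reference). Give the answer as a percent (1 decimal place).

F_rel = 101.7%

F_rel = (AUC_test/D_test) / (AUC_ref/D_ref)
      = (1251/200) / (1230/200)
      = 6.255 / 6.15 = 1.0171 = 101.71%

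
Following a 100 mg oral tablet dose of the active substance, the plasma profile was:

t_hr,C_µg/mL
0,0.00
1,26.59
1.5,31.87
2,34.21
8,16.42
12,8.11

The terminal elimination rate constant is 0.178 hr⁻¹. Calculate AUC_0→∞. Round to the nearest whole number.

Trapezoidal AUC_0→12:
  [0→1]: (0.00+26.59)/2 × 1 = 13.295
  [1→1.5]: (26.59+31.87)/2 × 0.5 = 14.615
  [1.5→2]: (31.87+34.21)/2 × 0.5 = 16.52
  [2→8]: (34.21+16.42)/2 × 6 = 151.89
  [8→12]: (16.42+8.11)/2 × 4 = 49.06
  Sum = 245.38 µg/mL·hr
Extrapolated tail: C_last / k_e = 8.11 / 0.178 = 45.562
AUC_0→∞ = 245.38 + 45.562 = 290.942 µg/mL·hr

AUC = 291 µg/mL·hr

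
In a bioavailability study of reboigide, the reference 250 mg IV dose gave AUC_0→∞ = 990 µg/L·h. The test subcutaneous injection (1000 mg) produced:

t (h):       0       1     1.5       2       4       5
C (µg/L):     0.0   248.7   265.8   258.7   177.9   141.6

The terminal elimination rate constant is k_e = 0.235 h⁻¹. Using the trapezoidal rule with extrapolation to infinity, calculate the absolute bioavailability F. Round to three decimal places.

F = 0.400

Trapezoidal AUC_0→5 (subcutaneous injection):
  [0→1]: (0.0+248.7)/2 × 1 = 124.35
  [1→1.5]: (248.7+265.8)/2 × 0.5 = 128.625
  [1.5→2]: (265.8+258.7)/2 × 0.5 = 131.125
  [2→4]: (258.7+177.9)/2 × 2 = 436.6
  [4→5]: (177.9+141.6)/2 × 1 = 159.75
  Sum = 980.45 µg/L·h
Tail: C_last/k_e = 141.6/0.235 = 602.553
AUC_0→∞ (subcutaneous injection) = 980.45 + 602.553 = 1583.003 µg/L·h
F = (AUC_ev/D_ev)/(AUC_iv/D_iv) = (1583.003/1000)/(990/250) = 1.583003/3.96 = 0.3997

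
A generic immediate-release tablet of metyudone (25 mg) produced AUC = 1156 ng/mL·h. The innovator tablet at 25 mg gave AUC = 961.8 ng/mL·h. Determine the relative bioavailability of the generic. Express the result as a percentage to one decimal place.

F_rel = 120.2%

F_rel = (AUC_test/D_test) / (AUC_ref/D_ref)
      = (1156/25) / (961.8/25)
      = 46.24 / 38.472 = 1.2019 = 120.19%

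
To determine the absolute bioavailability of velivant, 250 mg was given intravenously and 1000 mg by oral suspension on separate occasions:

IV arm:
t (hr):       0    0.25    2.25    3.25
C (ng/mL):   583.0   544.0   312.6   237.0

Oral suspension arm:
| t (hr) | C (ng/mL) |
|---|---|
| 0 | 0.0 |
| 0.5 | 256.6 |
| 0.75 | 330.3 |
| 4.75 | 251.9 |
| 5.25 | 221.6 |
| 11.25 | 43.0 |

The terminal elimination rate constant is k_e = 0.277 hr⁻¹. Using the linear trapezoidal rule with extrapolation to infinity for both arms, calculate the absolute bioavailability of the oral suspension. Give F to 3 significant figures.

F = 0.278

Trapezoidal AUC_0→3.25 (IV):
  [0→0.25]: (583.0+544.0)/2 × 0.25 = 140.875
  [0.25→2.25]: (544.0+312.6)/2 × 2 = 856.6
  [2.25→3.25]: (312.6+237.0)/2 × 1 = 274.8
  Sum = 1272.275 ng/mL·hr
IV tail: 237.0/0.277 = 855.596; AUC_iv,0→∞ = 1272.275 + 855.596 = 2127.871 ng/mL·hr
Trapezoidal AUC_0→11.25 (oral suspension):
  [0→0.5]: (0.0+256.6)/2 × 0.5 = 64.15
  [0.5→0.75]: (256.6+330.3)/2 × 0.25 = 73.3625
  [0.75→4.75]: (330.3+251.9)/2 × 4 = 1164.4
  [4.75→5.25]: (251.9+221.6)/2 × 0.5 = 118.375
  [5.25→11.25]: (221.6+43.0)/2 × 6 = 793.8
  Sum = 2214.0875 ng/mL·hr
oral suspension tail: 43.0/0.277 = 155.235; AUC_ev,0→∞ = 2214.0875 + 155.235 = 2369.3225 ng/mL·hr
F = (AUC_ev/D_ev)/(AUC_iv/D_iv) = (2369.3225/1000)/(2127.871/250) = 2.3693225/8.511484 = 0.2784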